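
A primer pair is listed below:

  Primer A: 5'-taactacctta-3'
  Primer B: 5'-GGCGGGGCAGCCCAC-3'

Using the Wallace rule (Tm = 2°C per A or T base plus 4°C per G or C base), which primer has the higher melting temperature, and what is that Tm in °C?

Primer A: A+T=8, G+C=3 → Tm = 2(8)+4(3) = 28°C
Primer B: A+T=2, G+C=13 → Tm = 2(2)+4(13) = 56°C
28°C vs 56°C → primer B is higher.

Primer B, 56°C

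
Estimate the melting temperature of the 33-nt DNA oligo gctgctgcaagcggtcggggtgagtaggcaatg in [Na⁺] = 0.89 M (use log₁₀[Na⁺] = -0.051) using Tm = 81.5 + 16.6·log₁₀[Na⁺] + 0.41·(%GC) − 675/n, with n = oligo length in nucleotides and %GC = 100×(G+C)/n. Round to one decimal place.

86.3°C

Length n = 33. Base counts: G=15, C=6, A=6, T=6
G+C = 21, so %GC = 21/33 × 100 = 63.636%
Salt term: 16.6 × (-0.051) = -0.847
GC term: 0.41 × 63.636 = 26.091; length term: −675/33 = −20.455
Tm = 81.5 + (-0.847) + 26.091 − 20.455 = 86.289 → 86.3°C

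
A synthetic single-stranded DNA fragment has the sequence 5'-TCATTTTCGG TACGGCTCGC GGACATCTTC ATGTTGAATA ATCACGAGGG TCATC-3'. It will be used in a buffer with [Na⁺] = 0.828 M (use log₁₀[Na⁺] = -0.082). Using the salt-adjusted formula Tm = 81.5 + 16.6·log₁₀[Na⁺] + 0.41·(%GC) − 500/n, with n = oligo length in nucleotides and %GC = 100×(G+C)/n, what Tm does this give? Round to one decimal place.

Length n = 55. Base counts: C=13, T=17, G=13, A=12
G+C = 26, so %GC = 26/55 × 100 = 47.273%
Salt term: 16.6 × (-0.082) = -1.361
GC term: 0.41 × 47.273 = 19.382; length term: −500/55 = −9.091
Tm = 81.5 + (-1.361) + 19.382 − 9.091 = 90.43 → 90.4°C

90.4°C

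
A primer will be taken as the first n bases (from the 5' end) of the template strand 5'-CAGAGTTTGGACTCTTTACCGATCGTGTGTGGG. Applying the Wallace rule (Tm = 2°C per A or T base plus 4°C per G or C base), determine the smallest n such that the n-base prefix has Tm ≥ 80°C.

First 26 bases: CAGAGTTTGGACTCTTTACCGATCGT → Tm = 76°C (< 80°C)
First 27 bases: CAGAGTTTGGACTCTTTACCGATCGTG → Tm = 80°C (≥ 80°C)
Since every base adds ≥2°C, Tm only increases with n, so the threshold is first crossed at n = 27.

n = 27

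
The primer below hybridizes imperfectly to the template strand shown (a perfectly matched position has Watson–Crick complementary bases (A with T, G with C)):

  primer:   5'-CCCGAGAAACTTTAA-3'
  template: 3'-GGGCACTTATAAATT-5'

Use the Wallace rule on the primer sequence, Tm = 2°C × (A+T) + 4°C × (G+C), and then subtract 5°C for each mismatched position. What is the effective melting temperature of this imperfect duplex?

Primer base counts: A=6, T=3, G=2, C=4 → A+T=9, G+C=6
Perfect-match Tm = 2(9) + 4(6) = 18 + 24 = 42°C
Mismatches (positions where the bases are not complementary): 3 (at positions 5, 9, 10)
Effective Tm = 42 − 3×5 = 42 − 15 = 27°C

27°C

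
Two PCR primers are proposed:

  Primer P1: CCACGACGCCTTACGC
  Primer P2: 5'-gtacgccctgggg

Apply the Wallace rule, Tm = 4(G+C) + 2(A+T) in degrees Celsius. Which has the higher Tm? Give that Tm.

Primer P1, 54°C

Primer P1: A+T=5, G+C=11 → Tm = 2(5)+4(11) = 54°C
Primer P2: A+T=3, G+C=10 → Tm = 2(3)+4(10) = 46°C
54°C vs 46°C → primer P1 is higher.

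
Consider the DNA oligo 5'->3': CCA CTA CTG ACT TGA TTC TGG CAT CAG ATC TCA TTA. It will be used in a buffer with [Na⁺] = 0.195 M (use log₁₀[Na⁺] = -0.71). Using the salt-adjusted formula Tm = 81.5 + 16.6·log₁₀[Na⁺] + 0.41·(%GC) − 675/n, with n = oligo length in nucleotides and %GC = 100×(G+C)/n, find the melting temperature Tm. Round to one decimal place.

68.0°C

Length n = 36. Base counts: T=12, C=10, G=5, A=9
G+C = 15, so %GC = 15/36 × 100 = 41.667%
Salt term: 16.6 × (-0.71) = -11.786
GC term: 0.41 × 41.667 = 17.083; length term: −675/36 = −18.75
Tm = 81.5 + (-11.786) + 17.083 − 18.75 = 68.047 → 68.0°C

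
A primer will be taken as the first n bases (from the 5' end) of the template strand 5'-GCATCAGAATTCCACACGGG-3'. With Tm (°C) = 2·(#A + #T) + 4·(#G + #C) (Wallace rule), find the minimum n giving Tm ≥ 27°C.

n = 10

First 9 bases: GCATCAGAA → Tm = 26°C (< 27°C)
First 10 bases: GCATCAGAAT → Tm = 28°C (≥ 27°C)
Since every base adds ≥2°C, Tm only increases with n, so the threshold is first crossed at n = 10.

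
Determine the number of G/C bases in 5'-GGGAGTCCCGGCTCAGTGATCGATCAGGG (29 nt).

19

T=5, G=12, C=7, A=5
Total G or C: 12 + 7 = 19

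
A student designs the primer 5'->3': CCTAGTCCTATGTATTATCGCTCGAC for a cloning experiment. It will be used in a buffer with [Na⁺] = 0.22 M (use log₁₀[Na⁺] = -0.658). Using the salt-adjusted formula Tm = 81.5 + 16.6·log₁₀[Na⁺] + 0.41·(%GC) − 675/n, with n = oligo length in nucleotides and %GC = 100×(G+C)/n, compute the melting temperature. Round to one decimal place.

Length n = 26. Base counts: A=5, G=4, T=9, C=8
G+C = 12, so %GC = 12/26 × 100 = 46.154%
Salt term: 16.6 × (-0.658) = -10.923
GC term: 0.41 × 46.154 = 18.923; length term: −675/26 = −25.962
Tm = 81.5 + (-10.923) + 18.923 − 25.962 = 63.538 → 63.5°C

63.5°C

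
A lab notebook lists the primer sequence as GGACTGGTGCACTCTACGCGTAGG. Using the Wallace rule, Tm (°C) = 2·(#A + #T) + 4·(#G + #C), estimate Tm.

78°C

Counting bases: C=6, A=4, T=5, G=9
So N_AT = 9 and N_GC = 15.
Tm = 4·15 + 2·9 = 60 + 18 = 78°C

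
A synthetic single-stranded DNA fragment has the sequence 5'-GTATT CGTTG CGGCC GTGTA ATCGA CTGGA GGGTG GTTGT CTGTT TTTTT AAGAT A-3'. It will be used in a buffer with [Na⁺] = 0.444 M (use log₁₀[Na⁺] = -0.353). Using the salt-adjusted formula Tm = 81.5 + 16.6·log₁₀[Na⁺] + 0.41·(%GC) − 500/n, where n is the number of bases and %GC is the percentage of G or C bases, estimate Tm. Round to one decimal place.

Length n = 56. Scanning the sequence gives T=22, G=18, C=7, A=9.
G+C = 25, so %GC = 25/56 × 100 = 44.643%
Salt term: 16.6 × (-0.353) = -5.86
GC term: 0.41 × 44.643 = 18.304; length term: −500/56 = −8.929
Tm = 81.5 + (-5.86) + 18.304 − 8.929 = 85.015 → 85.0°C

85.0°C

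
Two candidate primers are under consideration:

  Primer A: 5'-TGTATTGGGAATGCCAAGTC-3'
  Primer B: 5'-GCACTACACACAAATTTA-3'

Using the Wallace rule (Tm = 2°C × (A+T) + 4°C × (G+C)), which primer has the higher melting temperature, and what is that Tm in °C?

Primer A, 58°C

Primer A: A+T=11, G+C=9 → Tm = 2(11)+4(9) = 58°C
Primer B: A+T=12, G+C=6 → Tm = 2(12)+4(6) = 48°C
58°C vs 48°C → primer A is higher.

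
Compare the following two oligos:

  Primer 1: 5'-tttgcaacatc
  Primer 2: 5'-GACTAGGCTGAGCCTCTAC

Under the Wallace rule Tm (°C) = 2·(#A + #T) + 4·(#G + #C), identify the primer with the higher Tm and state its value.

Primer 1: A+T=7, G+C=4 → Tm = 2(7)+4(4) = 30°C
Primer 2: A+T=8, G+C=11 → Tm = 2(8)+4(11) = 60°C
30°C vs 60°C → primer 2 is higher.

Primer 2, 60°C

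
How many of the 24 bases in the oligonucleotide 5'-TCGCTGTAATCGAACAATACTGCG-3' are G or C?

11

Base counts: T=6, C=6, A=7, G=5
G+C = 5 + 6 = 11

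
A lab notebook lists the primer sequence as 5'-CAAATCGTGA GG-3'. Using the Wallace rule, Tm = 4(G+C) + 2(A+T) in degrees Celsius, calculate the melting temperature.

Counting bases: C=2, A=4, T=2, G=4
So N_AT = 6 and N_GC = 6.
Tm = 2×6 + 4×6 = 36°C

36°C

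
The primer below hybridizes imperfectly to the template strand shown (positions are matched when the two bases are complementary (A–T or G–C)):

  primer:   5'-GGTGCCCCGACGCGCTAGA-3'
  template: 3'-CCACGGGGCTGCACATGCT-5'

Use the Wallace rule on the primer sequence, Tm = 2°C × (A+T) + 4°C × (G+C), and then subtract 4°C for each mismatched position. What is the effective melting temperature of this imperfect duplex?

50°C

Primer base counts: A=3, T=2, G=7, C=7 → A+T=5, G+C=14
Perfect-match Tm = 2(5) + 4(14) = 10 + 56 = 66°C
Mismatches (positions where the bases are not complementary): 4 (at positions 13, 15, 16, 17)
Effective Tm = 66 − 4×4 = 66 − 16 = 50°C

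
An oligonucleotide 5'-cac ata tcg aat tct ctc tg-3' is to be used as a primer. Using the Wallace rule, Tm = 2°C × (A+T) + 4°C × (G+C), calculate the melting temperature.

A=5, G=2, C=6, T=7
AT pairs contribute 12, GC pairs contribute 8.
Tm = 4·8 + 2·12 = 32 + 24 = 56°C

56°C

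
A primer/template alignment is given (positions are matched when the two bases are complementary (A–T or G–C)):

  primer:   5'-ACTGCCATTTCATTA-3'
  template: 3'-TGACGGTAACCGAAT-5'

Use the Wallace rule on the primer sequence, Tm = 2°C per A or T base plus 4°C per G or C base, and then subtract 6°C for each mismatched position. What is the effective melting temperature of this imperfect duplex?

Primer base counts: A=4, T=6, G=1, C=4 → A+T=10, G+C=5
Perfect-match Tm = 2(10) + 4(5) = 20 + 20 = 40°C
Mismatches (positions where the bases are not complementary): 3 (at positions 10, 11, 12)
Effective Tm = 40 − 3×6 = 40 − 18 = 22°C

22°C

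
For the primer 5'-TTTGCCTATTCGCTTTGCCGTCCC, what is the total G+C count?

Counting bases: G=4, A=1, C=9, T=10
Total G or C: 4 + 9 = 13

13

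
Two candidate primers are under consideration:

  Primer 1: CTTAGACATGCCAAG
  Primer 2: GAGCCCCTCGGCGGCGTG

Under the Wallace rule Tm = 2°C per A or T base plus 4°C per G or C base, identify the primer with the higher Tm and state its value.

Primer 2, 66°C

Primer 1: A+T=8, G+C=7 → Tm = 2(8)+4(7) = 44°C
Primer 2: A+T=3, G+C=15 → Tm = 2(3)+4(15) = 66°C
44°C vs 66°C → primer 2 is higher.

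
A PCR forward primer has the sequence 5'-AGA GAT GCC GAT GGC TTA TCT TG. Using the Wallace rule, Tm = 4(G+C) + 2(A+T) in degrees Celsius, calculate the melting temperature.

Base counts: G=7, C=4, A=5, T=7
A+T = 12, G+C = 11
Tm = 4·11 + 2·12 = 44 + 24 = 68°C

68°C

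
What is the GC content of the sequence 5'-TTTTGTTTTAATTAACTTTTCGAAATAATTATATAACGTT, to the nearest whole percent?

Counting bases: G=3, C=3, T=21, A=13
G+C = 3 + 3 = 6 out of 40 bases
%GC = 6/40 × 100 = 15% ≈ 15%

15%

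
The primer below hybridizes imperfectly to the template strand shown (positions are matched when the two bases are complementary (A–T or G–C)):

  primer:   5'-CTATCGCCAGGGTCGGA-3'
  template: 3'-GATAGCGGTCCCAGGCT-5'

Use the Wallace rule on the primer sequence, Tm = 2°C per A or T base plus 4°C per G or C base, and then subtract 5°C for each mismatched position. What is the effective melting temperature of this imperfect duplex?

Primer base counts: A=3, T=3, G=6, C=5 → A+T=6, G+C=11
Perfect-match Tm = 2(6) + 4(11) = 12 + 44 = 56°C
Mismatches (positions where the bases are not complementary): 1 (at position 15)
Effective Tm = 56 − 1×5 = 56 − 5 = 51°C

51°C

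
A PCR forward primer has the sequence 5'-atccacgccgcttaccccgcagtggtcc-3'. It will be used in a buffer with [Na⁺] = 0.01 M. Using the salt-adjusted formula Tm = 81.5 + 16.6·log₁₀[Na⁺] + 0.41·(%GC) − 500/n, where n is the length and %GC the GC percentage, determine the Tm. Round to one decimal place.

Length n = 28. Scanning the sequence gives T=5, G=6, C=13, A=4.
G+C = 19, so %GC = 19/28 × 100 = 67.857%
Salt term: 16.6 × (-2) = -33.2
GC term: 0.41 × 67.857 = 27.821; length term: −500/28 = −17.857
Tm = 81.5 + (-33.2) + 27.821 − 17.857 = 58.264 → 58.3°C

58.3°C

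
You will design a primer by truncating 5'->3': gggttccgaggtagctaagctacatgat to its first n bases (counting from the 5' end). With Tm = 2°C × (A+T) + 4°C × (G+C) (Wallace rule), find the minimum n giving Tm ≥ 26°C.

First 7 bases: GGGTTCC → Tm = 24°C (< 26°C)
First 8 bases: GGGTTCCG → Tm = 28°C (≥ 26°C)
Since every base adds ≥2°C, Tm only increases with n, so the threshold is first crossed at n = 8.

n = 8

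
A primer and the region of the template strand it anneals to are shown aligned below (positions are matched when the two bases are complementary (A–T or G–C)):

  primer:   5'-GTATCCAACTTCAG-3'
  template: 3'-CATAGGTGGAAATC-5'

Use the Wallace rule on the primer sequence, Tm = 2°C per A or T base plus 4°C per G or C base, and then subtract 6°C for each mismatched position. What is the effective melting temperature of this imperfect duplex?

28°C

Primer base counts: A=4, T=4, G=2, C=4 → A+T=8, G+C=6
Perfect-match Tm = 2(8) + 4(6) = 16 + 24 = 40°C
Mismatches (positions where the bases are not complementary): 2 (at positions 8, 12)
Effective Tm = 40 − 2×6 = 40 − 12 = 28°C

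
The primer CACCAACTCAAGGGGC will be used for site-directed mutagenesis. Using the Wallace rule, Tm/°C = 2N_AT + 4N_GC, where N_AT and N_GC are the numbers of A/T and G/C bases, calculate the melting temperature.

Base counts: C=6, T=1, A=5, G=4
AT pairs contribute 6, GC pairs contribute 10.
Tm = 2(6) + 4(10) = 12 + 40 = 52°C

52°C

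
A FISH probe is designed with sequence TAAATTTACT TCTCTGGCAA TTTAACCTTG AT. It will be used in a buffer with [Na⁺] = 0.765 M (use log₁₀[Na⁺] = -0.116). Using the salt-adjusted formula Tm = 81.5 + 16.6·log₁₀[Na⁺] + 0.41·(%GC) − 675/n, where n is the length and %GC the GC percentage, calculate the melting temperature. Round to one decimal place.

70.0°C

Length n = 32. Scanning the sequence gives G=3, A=9, C=6, T=14.
G+C = 9, so %GC = 9/32 × 100 = 28.125%
Salt term: 16.6 × (-0.116) = -1.926
GC term: 0.41 × 28.125 = 11.531; length term: −675/32 = −21.094
Tm = 81.5 + (-1.926) + 11.531 − 21.094 = 70.011 → 70.0°C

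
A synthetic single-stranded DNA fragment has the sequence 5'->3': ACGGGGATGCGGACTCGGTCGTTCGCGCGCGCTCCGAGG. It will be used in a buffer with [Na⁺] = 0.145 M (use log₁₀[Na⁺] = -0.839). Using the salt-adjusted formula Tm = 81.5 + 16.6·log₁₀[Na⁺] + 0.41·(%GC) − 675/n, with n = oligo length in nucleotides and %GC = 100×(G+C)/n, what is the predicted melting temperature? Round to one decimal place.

80.8°C

Length n = 39. Scanning the sequence gives T=6, A=4, G=17, C=12.
G+C = 29, so %GC = 29/39 × 100 = 74.359%
Salt term: 16.6 × (-0.839) = -13.927
GC term: 0.41 × 74.359 = 30.487; length term: −675/39 = −17.308
Tm = 81.5 + (-13.927) + 30.487 − 17.308 = 80.752 → 80.8°C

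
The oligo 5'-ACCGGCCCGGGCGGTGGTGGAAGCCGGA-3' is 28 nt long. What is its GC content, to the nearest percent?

Base counts: G=14, C=8, T=2, A=4
G+C = 14 + 8 = 22 out of 28 bases
%GC = 22/28 × 100 = 78.57% ≈ 79%

79%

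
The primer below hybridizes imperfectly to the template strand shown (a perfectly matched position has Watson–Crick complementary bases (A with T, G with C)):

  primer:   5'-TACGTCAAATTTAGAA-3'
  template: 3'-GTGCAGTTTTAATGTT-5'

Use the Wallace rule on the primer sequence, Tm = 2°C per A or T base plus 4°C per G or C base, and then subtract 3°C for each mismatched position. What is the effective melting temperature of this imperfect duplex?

31°C

Primer base counts: A=7, T=5, G=2, C=2 → A+T=12, G+C=4
Perfect-match Tm = 2(12) + 4(4) = 24 + 16 = 40°C
Mismatches (positions where the bases are not complementary): 3 (at positions 1, 10, 14)
Effective Tm = 40 − 3×3 = 40 − 9 = 31°C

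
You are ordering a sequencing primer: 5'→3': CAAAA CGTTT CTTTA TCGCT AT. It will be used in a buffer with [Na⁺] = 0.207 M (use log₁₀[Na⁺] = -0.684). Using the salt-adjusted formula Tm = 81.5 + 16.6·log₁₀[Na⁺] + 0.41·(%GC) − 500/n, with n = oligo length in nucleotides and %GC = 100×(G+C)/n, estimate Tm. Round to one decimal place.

Length n = 22. Scanning the sequence gives A=6, C=5, G=2, T=9.
G+C = 7, so %GC = 7/22 × 100 = 31.818%
Salt term: 16.6 × (-0.684) = -11.354
GC term: 0.41 × 31.818 = 13.045; length term: −500/22 = −22.727
Tm = 81.5 + (-11.354) + 13.045 − 22.727 = 60.464 → 60.5°C

60.5°C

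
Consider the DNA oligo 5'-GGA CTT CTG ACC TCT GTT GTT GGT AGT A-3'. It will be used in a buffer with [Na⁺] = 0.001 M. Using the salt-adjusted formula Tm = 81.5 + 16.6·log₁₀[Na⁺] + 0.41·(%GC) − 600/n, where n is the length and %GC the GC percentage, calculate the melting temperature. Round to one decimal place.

Length n = 28. Scanning the sequence gives C=5, A=4, T=11, G=8.
G+C = 13, so %GC = 13/28 × 100 = 46.429%
Salt term: 16.6 × (-3) = -49.8
GC term: 0.41 × 46.429 = 19.036; length term: −600/28 = −21.429
Tm = 81.5 + (-49.8) + 19.036 − 21.429 = 29.307 → 29.3°C

29.3°C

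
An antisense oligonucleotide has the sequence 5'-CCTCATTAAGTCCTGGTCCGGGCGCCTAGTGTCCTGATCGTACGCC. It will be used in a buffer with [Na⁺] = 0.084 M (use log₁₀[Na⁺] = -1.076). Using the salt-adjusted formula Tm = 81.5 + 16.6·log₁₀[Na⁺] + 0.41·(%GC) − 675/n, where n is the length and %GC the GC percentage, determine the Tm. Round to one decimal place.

Length n = 46. Counting bases: G=12, T=12, A=6, C=16
G+C = 28, so %GC = 28/46 × 100 = 60.87%
Salt term: 16.6 × (-1.076) = -17.862
GC term: 0.41 × 60.87 = 24.957; length term: −675/46 = −14.674
Tm = 81.5 + (-17.862) + 24.957 − 14.674 = 73.921 → 73.9°C

73.9°C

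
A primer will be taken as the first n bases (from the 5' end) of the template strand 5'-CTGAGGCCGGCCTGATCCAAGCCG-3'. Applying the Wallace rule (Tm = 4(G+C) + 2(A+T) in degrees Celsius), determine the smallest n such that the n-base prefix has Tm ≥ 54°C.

n = 16

First 15 bases: CTGAGGCCGGCCTGA → Tm = 52°C (< 54°C)
First 16 bases: CTGAGGCCGGCCTGAT → Tm = 54°C (≥ 54°C)
Since every base adds ≥2°C, Tm only increases with n, so the threshold is first crossed at n = 16.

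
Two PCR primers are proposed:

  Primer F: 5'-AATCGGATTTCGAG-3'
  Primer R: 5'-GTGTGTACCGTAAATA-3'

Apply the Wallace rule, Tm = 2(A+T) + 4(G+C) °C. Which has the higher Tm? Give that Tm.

Primer F: A+T=8, G+C=6 → Tm = 2(8)+4(6) = 40°C
Primer R: A+T=10, G+C=6 → Tm = 2(10)+4(6) = 44°C
40°C vs 44°C → primer R is higher.

Primer R, 44°C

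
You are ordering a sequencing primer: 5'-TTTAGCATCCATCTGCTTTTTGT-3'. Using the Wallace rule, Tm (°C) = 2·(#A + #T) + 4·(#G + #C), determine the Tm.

62°C

C=5, G=3, A=3, T=12
AT pairs contribute 15, GC pairs contribute 8.
Tm = 2(15) + 4(8) = 30 + 32 = 62°C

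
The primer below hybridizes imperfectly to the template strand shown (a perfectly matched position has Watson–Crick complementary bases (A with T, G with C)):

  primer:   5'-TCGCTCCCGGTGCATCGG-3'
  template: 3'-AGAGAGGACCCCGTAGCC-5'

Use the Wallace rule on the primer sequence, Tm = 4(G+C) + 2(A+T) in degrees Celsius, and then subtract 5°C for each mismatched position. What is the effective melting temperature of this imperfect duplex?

47°C

Primer base counts: A=1, T=4, G=6, C=7 → A+T=5, G+C=13
Perfect-match Tm = 2(5) + 4(13) = 10 + 52 = 62°C
Mismatches (positions where the bases are not complementary): 3 (at positions 3, 8, 11)
Effective Tm = 62 − 3×5 = 62 − 15 = 47°C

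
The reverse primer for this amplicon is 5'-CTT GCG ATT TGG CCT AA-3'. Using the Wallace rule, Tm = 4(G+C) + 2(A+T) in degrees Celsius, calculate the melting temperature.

Base counts: G=4, A=3, T=6, C=4
So N_AT = 9 and N_GC = 8.
Tm = 2×9 + 4×8 = 50°C

50°C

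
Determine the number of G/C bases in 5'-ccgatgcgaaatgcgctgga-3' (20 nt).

T=3, C=5, G=7, A=5
G+C = 7 + 5 = 12

12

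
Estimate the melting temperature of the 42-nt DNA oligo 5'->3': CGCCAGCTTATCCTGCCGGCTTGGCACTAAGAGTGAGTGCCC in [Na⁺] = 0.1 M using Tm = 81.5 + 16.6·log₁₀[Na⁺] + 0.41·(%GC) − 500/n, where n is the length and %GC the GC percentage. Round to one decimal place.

78.4°C

Length n = 42. Base counts: A=7, C=14, G=12, T=9
G+C = 26, so %GC = 26/42 × 100 = 61.905%
Salt term: 16.6 × (-1) = -16.6
GC term: 0.41 × 61.905 = 25.381; length term: −500/42 = −11.905
Tm = 81.5 + (-16.6) + 25.381 − 11.905 = 78.376 → 78.4°C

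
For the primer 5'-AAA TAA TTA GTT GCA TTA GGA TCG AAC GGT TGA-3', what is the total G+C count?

Counting bases: C=3, A=12, G=8, T=10
G+C = 8 + 3 = 11

11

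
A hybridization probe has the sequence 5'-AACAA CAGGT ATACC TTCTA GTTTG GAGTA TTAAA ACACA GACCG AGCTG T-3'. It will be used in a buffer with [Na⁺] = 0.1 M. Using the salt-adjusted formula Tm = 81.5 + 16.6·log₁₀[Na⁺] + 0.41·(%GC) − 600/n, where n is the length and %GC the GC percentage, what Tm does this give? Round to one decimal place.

69.2°C

Length n = 51. G=10, A=18, T=13, C=10
G+C = 20, so %GC = 20/51 × 100 = 39.216%
Salt term: 16.6 × (-1) = -16.6
GC term: 0.41 × 39.216 = 16.079; length term: −600/51 = −11.765
Tm = 81.5 + (-16.6) + 16.079 − 11.765 = 69.214 → 69.2°C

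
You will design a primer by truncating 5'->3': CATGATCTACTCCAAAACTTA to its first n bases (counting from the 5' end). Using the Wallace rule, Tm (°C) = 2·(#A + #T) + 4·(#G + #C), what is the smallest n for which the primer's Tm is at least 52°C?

n = 19

First 18 bases: CATGATCTACTCCAAAAC → Tm = 50°C (< 52°C)
First 19 bases: CATGATCTACTCCAAAACT → Tm = 52°C (≥ 52°C)
Each additional base adds 2°C (A/T) or 4°C (G/C), so Tm is non-decreasing in n; n = 19 is the first length to reach 52°C.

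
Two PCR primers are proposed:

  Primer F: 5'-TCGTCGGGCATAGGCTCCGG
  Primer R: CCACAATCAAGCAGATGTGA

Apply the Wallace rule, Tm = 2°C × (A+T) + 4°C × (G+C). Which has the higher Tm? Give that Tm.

Primer F: A+T=6, G+C=14 → Tm = 2(6)+4(14) = 68°C
Primer R: A+T=11, G+C=9 → Tm = 2(11)+4(9) = 58°C
68°C vs 58°C → primer F is higher.

Primer F, 68°C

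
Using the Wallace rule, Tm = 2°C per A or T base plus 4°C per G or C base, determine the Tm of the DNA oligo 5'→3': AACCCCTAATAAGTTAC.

Base counts: A=7, T=4, C=5, G=1
So N_AT = 11 and N_GC = 6.
Tm = 2(11) + 4(6) = 22 + 24 = 46°C

46°C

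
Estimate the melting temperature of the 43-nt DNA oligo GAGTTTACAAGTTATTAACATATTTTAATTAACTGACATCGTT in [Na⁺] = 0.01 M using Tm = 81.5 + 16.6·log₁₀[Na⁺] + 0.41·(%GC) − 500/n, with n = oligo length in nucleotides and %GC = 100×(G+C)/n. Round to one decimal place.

46.2°C

Length n = 43. Counting bases: A=15, C=5, T=18, G=5
G+C = 10, so %GC = 10/43 × 100 = 23.256%
Salt term: 16.6 × (-2) = -33.2
GC term: 0.41 × 23.256 = 9.535; length term: −500/43 = −11.628
Tm = 81.5 + (-33.2) + 9.535 − 11.628 = 46.207 → 46.2°C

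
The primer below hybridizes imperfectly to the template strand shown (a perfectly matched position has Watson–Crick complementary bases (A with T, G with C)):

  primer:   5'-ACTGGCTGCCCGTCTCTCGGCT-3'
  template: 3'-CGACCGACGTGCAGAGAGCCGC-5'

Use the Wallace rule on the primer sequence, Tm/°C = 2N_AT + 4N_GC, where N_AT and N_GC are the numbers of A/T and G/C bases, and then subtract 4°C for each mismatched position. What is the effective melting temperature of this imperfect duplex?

62°C

Primer base counts: A=1, T=6, G=6, C=9 → A+T=7, G+C=15
Perfect-match Tm = 2(7) + 4(15) = 14 + 60 = 74°C
Mismatches (positions where the bases are not complementary): 3 (at positions 1, 10, 22)
Effective Tm = 74 − 3×4 = 74 − 12 = 62°C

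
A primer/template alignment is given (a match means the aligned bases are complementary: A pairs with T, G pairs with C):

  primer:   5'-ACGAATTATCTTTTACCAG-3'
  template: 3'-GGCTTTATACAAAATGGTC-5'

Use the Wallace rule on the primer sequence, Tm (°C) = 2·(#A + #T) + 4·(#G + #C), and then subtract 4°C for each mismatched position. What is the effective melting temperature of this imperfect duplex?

Primer base counts: A=6, T=7, G=2, C=4 → A+T=13, G+C=6
Perfect-match Tm = 2(13) + 4(6) = 26 + 24 = 50°C
Mismatches (positions where the bases are not complementary): 3 (at positions 1, 6, 10)
Effective Tm = 50 − 3×4 = 50 − 12 = 38°C

38°C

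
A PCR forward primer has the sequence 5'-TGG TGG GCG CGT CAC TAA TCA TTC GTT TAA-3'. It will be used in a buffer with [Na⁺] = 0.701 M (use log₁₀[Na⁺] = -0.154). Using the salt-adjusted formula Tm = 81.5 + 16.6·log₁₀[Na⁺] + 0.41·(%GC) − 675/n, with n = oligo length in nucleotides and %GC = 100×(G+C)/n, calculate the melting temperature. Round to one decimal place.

75.6°C

Length n = 30. Base counts: C=6, A=6, G=8, T=10
G+C = 14, so %GC = 14/30 × 100 = 46.667%
Salt term: 16.6 × (-0.154) = -2.556
GC term: 0.41 × 46.667 = 19.133; length term: −675/30 = −22.5
Tm = 81.5 + (-2.556) + 19.133 − 22.5 = 75.577 → 75.6°C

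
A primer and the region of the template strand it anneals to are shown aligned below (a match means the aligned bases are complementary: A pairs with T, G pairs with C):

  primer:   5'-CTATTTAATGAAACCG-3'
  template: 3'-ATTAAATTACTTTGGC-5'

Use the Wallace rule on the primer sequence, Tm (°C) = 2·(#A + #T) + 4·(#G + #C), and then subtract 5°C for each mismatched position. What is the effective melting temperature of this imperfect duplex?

Primer base counts: A=6, T=5, G=2, C=3 → A+T=11, G+C=5
Perfect-match Tm = 2(11) + 4(5) = 22 + 20 = 42°C
Mismatches (positions where the bases are not complementary): 2 (at positions 1, 2)
Effective Tm = 42 − 2×5 = 42 − 10 = 32°C

32°C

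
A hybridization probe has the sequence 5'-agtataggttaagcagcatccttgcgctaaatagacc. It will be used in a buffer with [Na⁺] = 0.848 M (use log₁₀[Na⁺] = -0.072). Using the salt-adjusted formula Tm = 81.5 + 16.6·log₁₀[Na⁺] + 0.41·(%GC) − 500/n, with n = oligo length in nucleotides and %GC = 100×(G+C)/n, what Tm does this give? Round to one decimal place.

Length n = 37. Base counts: C=8, T=9, G=8, A=12
G+C = 16, so %GC = 16/37 × 100 = 43.243%
Salt term: 16.6 × (-0.072) = -1.195
GC term: 0.41 × 43.243 = 17.73; length term: −500/37 = −13.514
Tm = 81.5 + (-1.195) + 17.73 − 13.514 = 84.521 → 84.5°C

84.5°C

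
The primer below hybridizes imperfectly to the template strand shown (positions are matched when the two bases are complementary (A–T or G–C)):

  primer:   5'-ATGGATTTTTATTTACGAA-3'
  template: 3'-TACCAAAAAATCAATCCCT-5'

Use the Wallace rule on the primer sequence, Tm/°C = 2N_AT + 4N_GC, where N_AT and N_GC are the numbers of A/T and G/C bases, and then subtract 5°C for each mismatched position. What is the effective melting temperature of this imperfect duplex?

26°C

Primer base counts: A=6, T=9, G=3, C=1 → A+T=15, G+C=4
Perfect-match Tm = 2(15) + 4(4) = 30 + 16 = 46°C
Mismatches (positions where the bases are not complementary): 4 (at positions 5, 12, 16, 18)
Effective Tm = 46 − 4×5 = 46 − 20 = 26°C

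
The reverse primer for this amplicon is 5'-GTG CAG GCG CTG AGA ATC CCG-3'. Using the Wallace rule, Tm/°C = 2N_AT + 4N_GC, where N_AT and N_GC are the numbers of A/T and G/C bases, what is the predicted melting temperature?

G=8, T=3, C=6, A=4
So N_AT = 7 and N_GC = 14.
Tm = 2×7 + 4×14 = 70°C

70°C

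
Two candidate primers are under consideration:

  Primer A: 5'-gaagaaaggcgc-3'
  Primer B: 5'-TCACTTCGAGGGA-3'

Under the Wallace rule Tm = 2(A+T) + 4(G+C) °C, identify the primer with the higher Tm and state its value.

Primer B, 40°C

Primer A: A+T=5, G+C=7 → Tm = 2(5)+4(7) = 38°C
Primer B: A+T=6, G+C=7 → Tm = 2(6)+4(7) = 40°C
38°C vs 40°C → primer B is higher.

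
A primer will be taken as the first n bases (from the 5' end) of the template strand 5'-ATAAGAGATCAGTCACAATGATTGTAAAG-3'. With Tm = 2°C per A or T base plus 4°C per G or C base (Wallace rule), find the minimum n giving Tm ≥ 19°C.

n = 8

First 7 bases: ATAAGAG → Tm = 18°C (< 19°C)
First 8 bases: ATAAGAGA → Tm = 20°C (≥ 19°C)
Since every base adds ≥2°C, Tm only increases with n, so the threshold is first crossed at n = 8.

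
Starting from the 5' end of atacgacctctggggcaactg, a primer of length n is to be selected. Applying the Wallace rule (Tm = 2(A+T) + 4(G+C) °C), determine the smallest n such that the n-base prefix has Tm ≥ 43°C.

First 13 bases: ATACGACCTCTGG → Tm = 40°C (< 43°C)
First 14 bases: ATACGACCTCTGGG → Tm = 44°C (≥ 43°C)
Each additional base adds 2°C (A/T) or 4°C (G/C), so Tm is non-decreasing in n; n = 14 is the first length to reach 43°C.

n = 14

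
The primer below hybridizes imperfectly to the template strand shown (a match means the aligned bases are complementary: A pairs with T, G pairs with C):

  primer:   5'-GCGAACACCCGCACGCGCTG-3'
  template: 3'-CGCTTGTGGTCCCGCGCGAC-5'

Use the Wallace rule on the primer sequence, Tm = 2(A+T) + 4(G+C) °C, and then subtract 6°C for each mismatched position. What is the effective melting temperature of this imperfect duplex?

52°C

Primer base counts: A=4, T=1, G=6, C=9 → A+T=5, G+C=15
Perfect-match Tm = 2(5) + 4(15) = 10 + 60 = 70°C
Mismatches (positions where the bases are not complementary): 3 (at positions 10, 12, 13)
Effective Tm = 70 − 3×6 = 70 − 18 = 52°C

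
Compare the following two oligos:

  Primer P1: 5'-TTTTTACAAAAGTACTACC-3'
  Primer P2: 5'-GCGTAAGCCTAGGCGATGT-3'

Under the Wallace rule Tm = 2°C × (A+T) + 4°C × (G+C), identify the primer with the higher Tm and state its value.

Primer P1: A+T=14, G+C=5 → Tm = 2(14)+4(5) = 48°C
Primer P2: A+T=8, G+C=11 → Tm = 2(8)+4(11) = 60°C
48°C vs 60°C → primer P2 is higher.

Primer P2, 60°C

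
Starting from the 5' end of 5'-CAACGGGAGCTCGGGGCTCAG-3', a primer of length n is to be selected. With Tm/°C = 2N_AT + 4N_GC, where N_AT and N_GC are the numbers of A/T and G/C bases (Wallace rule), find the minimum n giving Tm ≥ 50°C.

First 14 bases: CAACGGGAGCTCGG → Tm = 48°C (< 50°C)
First 15 bases: CAACGGGAGCTCGGG → Tm = 52°C (≥ 50°C)
Since every base adds ≥2°C, Tm only increases with n, so the threshold is first crossed at n = 15.

n = 15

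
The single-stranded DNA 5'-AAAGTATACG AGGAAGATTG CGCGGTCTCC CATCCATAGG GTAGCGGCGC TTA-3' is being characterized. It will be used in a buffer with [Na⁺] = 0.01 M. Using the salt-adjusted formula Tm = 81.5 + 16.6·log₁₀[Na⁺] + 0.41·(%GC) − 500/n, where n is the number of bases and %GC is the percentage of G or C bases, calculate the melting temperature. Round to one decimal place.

Length n = 53. Counting bases: T=11, A=14, C=12, G=16
G+C = 28, so %GC = 28/53 × 100 = 52.83%
Salt term: 16.6 × (-2) = -33.2
GC term: 0.41 × 52.83 = 21.66; length term: −500/53 = −9.434
Tm = 81.5 + (-33.2) + 21.66 − 9.434 = 60.526 → 60.5°C

60.5°C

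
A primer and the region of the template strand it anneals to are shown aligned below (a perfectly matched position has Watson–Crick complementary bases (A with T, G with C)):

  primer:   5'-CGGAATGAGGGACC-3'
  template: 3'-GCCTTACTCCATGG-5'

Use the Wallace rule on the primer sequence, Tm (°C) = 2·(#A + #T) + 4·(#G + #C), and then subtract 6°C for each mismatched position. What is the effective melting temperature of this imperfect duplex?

40°C

Primer base counts: A=4, T=1, G=6, C=3 → A+T=5, G+C=9
Perfect-match Tm = 2(5) + 4(9) = 10 + 36 = 46°C
Mismatches (positions where the bases are not complementary): 1 (at position 11)
Effective Tm = 46 − 1×6 = 46 − 6 = 40°C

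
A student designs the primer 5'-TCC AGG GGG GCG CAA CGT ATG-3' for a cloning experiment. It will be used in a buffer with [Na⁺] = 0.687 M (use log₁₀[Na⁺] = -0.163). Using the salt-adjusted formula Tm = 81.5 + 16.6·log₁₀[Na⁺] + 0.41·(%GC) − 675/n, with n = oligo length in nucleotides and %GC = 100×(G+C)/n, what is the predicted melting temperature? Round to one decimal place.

74.0°C

Length n = 21. Base counts: T=3, G=9, C=5, A=4
G+C = 14, so %GC = 14/21 × 100 = 66.667%
Salt term: 16.6 × (-0.163) = -2.706
GC term: 0.41 × 66.667 = 27.333; length term: −675/21 = −32.143
Tm = 81.5 + (-2.706) + 27.333 − 32.143 = 73.984 → 74.0°C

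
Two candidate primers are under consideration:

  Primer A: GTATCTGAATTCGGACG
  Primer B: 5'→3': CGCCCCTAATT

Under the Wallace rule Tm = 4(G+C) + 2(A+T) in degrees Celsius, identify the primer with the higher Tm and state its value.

Primer A, 50°C

Primer A: A+T=9, G+C=8 → Tm = 2(9)+4(8) = 50°C
Primer B: A+T=5, G+C=6 → Tm = 2(5)+4(6) = 34°C
50°C vs 34°C → primer A is higher.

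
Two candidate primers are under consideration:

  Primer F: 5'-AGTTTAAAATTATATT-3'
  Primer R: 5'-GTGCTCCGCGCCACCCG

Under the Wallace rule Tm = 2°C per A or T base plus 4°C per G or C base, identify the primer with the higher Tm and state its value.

Primer F: A+T=15, G+C=1 → Tm = 2(15)+4(1) = 34°C
Primer R: A+T=3, G+C=14 → Tm = 2(3)+4(14) = 62°C
34°C vs 62°C → primer R is higher.

Primer R, 62°C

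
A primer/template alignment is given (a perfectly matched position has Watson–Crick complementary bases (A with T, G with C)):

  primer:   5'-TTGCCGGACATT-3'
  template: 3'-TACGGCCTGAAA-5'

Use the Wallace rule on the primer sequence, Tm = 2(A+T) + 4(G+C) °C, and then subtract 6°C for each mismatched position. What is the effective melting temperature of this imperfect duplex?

24°C

Primer base counts: A=2, T=4, G=3, C=3 → A+T=6, G+C=6
Perfect-match Tm = 2(6) + 4(6) = 12 + 24 = 36°C
Mismatches (positions where the bases are not complementary): 2 (at positions 1, 10)
Effective Tm = 36 − 2×6 = 36 − 12 = 24°C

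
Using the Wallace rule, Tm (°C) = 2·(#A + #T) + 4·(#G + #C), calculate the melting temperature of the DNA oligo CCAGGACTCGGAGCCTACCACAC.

76°C

Scanning the sequence gives C=10, A=6, G=5, T=2.
AT pairs contribute 8, GC pairs contribute 15.
Tm = 2×8 + 4×15 = 76°C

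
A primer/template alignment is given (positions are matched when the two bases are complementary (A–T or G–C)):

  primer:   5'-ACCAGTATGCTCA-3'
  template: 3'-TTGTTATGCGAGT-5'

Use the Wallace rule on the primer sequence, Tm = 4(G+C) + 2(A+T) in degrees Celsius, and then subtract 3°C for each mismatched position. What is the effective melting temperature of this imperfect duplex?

29°C

Primer base counts: A=4, T=3, G=2, C=4 → A+T=7, G+C=6
Perfect-match Tm = 2(7) + 4(6) = 14 + 24 = 38°C
Mismatches (positions where the bases are not complementary): 3 (at positions 2, 5, 8)
Effective Tm = 38 − 3×3 = 38 − 9 = 29°C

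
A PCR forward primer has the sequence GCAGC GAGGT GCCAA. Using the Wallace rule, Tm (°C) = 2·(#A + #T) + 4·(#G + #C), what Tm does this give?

50°C

Counting bases: C=4, A=4, T=1, G=6
AT pairs contribute 5, GC pairs contribute 10.
Tm = 2(5) + 4(10) = 10 + 40 = 50°C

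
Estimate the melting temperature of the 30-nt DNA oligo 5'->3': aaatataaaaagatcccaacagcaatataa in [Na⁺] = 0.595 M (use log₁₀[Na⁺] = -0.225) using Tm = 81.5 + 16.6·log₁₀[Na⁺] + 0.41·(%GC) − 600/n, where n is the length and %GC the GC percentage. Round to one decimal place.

Length n = 30. Counting bases: G=2, T=5, A=18, C=5
G+C = 7, so %GC = 7/30 × 100 = 23.333%
Salt term: 16.6 × (-0.225) = -3.735
GC term: 0.41 × 23.333 = 9.567; length term: −600/30 = −20
Tm = 81.5 + (-3.735) + 9.567 − 20 = 67.332 → 67.3°C

67.3°C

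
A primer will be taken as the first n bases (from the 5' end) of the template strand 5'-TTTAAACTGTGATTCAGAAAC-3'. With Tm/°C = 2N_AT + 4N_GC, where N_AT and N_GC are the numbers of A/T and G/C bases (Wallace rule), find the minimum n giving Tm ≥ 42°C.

n = 17

First 16 bases: TTTAAACTGTGATTCA → Tm = 40°C (< 42°C)
First 17 bases: TTTAAACTGTGATTCAG → Tm = 44°C (≥ 42°C)
Each additional base adds 2°C (A/T) or 4°C (G/C), so Tm is non-decreasing in n; n = 17 is the first length to reach 42°C.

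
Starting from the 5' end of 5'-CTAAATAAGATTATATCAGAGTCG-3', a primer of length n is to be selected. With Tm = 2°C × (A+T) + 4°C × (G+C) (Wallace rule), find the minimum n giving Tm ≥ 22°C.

n = 9

First 8 bases: CTAAATAA → Tm = 18°C (< 22°C)
First 9 bases: CTAAATAAG → Tm = 22°C (≥ 22°C)
Each additional base adds 2°C (A/T) or 4°C (G/C), so Tm is non-decreasing in n; n = 9 is the first length to reach 22°C.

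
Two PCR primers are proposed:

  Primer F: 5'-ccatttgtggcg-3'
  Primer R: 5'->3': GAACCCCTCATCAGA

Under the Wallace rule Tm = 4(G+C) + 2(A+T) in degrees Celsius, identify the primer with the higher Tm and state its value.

Primer F: A+T=5, G+C=7 → Tm = 2(5)+4(7) = 38°C
Primer R: A+T=7, G+C=8 → Tm = 2(7)+4(8) = 46°C
38°C vs 46°C → primer R is higher.

Primer R, 46°C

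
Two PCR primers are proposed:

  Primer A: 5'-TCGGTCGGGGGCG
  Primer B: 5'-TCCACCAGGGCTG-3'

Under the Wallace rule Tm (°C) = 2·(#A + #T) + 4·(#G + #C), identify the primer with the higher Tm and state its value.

Primer A, 48°C

Primer A: A+T=2, G+C=11 → Tm = 2(2)+4(11) = 48°C
Primer B: A+T=4, G+C=9 → Tm = 2(4)+4(9) = 44°C
48°C vs 44°C → primer A is higher.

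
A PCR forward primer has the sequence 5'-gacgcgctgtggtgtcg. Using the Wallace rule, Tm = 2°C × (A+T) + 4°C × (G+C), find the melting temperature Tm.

58°C

Counting bases: G=8, T=4, C=4, A=1
So N_AT = 5 and N_GC = 12.
Tm = 2(5) + 4(12) = 10 + 48 = 58°C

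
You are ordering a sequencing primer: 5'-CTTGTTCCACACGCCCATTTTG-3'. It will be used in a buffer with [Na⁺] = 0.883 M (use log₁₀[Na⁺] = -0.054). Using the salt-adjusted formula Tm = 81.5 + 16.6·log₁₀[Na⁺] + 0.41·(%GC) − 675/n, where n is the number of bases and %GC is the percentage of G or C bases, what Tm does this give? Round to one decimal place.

Length n = 22. C=8, A=3, G=3, T=8
G+C = 11, so %GC = 11/22 × 100 = 50%
Salt term: 16.6 × (-0.054) = -0.896
GC term: 0.41 × 50 = 20.5; length term: −675/22 = −30.682
Tm = 81.5 + (-0.896) + 20.5 − 30.682 = 70.422 → 70.4°C

70.4°C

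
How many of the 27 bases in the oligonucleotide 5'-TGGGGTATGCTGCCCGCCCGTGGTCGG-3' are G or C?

20

Counting bases: A=1, G=12, T=6, C=8
G+C = 12 + 8 = 20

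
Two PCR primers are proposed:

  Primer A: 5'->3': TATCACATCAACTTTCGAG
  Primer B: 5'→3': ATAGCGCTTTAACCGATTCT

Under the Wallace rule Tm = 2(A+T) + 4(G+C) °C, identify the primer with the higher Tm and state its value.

Primer A: A+T=12, G+C=7 → Tm = 2(12)+4(7) = 52°C
Primer B: A+T=12, G+C=8 → Tm = 2(12)+4(8) = 56°C
52°C vs 56°C → primer B is higher.

Primer B, 56°C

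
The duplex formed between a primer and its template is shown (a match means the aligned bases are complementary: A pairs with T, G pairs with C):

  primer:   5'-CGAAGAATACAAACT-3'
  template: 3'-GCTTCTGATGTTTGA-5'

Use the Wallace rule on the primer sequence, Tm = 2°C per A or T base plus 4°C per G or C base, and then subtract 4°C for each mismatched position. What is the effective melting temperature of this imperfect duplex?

36°C

Primer base counts: A=8, T=2, G=2, C=3 → A+T=10, G+C=5
Perfect-match Tm = 2(10) + 4(5) = 20 + 20 = 40°C
Mismatches (positions where the bases are not complementary): 1 (at position 7)
Effective Tm = 40 − 1×4 = 40 − 4 = 36°C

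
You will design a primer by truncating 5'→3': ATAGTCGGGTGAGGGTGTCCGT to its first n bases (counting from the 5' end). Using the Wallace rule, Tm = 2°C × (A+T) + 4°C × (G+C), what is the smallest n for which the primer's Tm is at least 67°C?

First 20 bases: ATAGTCGGGTGAGGGTGTCC → Tm = 64°C (< 67°C)
First 21 bases: ATAGTCGGGTGAGGGTGTCCG → Tm = 68°C (≥ 67°C)
Each additional base adds 2°C (A/T) or 4°C (G/C), so Tm is non-decreasing in n; n = 21 is the first length to reach 67°C.

n = 21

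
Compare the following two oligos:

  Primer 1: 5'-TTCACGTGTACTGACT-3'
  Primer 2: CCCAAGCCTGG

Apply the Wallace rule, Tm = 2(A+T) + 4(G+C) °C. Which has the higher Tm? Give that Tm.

Primer 1, 46°C

Primer 1: A+T=9, G+C=7 → Tm = 2(9)+4(7) = 46°C
Primer 2: A+T=3, G+C=8 → Tm = 2(3)+4(8) = 38°C
46°C vs 38°C → primer 1 is higher.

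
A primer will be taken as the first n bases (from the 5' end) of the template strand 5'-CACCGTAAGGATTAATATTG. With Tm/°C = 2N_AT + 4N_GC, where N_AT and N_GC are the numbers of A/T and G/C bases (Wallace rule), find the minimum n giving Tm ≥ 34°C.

n = 11

First 10 bases: CACCGTAAGG → Tm = 32°C (< 34°C)
First 11 bases: CACCGTAAGGA → Tm = 34°C (≥ 34°C)
Since every base adds ≥2°C, Tm only increases with n, so the threshold is first crossed at n = 11.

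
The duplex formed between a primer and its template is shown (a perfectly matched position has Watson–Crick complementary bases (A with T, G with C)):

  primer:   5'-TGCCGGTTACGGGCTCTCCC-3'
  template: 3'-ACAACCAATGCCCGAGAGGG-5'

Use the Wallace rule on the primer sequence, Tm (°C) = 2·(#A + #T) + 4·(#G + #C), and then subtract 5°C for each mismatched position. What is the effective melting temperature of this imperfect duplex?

58°C

Primer base counts: A=1, T=5, G=6, C=8 → A+T=6, G+C=14
Perfect-match Tm = 2(6) + 4(14) = 12 + 56 = 68°C
Mismatches (positions where the bases are not complementary): 2 (at positions 3, 4)
Effective Tm = 68 − 2×5 = 68 − 10 = 58°C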